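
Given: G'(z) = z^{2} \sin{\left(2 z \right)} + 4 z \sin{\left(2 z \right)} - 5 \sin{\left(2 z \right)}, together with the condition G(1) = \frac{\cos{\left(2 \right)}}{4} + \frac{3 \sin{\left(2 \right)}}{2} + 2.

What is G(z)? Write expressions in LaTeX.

Integrate term by term and add the pieces.
A general antiderivative is - \frac{z^{2} \cos{\left(2 z \right)}}{2} + \frac{z \sin{\left(2 z \right)}}{2} - 2 z \cos{\left(2 z \right)} + \sin{\left(2 z \right)} + \frac{11 \cos{\left(2 z \right)}}{4} + C.
The condition gives C = \frac{\cos{\left(2 \right)}}{4} + \frac{3 \sin{\left(2 \right)}}{2} + 2 - (\frac{\cos{\left(2 \right)}}{4} + \frac{3 \sin{\left(2 \right)}}{2}) = 2.
So G(z) = - \frac{z^{2} \cos{\left(2 z \right)}}{2} + \frac{z \sin{\left(2 z \right)}}{2} - 2 z \cos{\left(2 z \right)} + \sin{\left(2 z \right)} + \frac{11 \cos{\left(2 z \right)}}{4} + 2.
Check: d/dz[- \frac{z^{2} \cos{\left(2 z \right)}}{2} + \frac{z \sin{\left(2 z \right)}}{2} - 2 z \cos{\left(2 z \right)} + \sin{\left(2 z \right)} + \frac{11 \cos{\left(2 z \right)}}{4} + 2] = z^{2} \sin{\left(2 z \right)} + 4 z \sin{\left(2 z \right)} - 5 \sin{\left(2 z \right)} = G'(z).

G(z) = - \frac{z^{2} \cos{\left(2 z \right)}}{2} + \frac{z \sin{\left(2 z \right)}}{2} - 2 z \cos{\left(2 z \right)} + \sin{\left(2 z \right)} + \frac{11 \cos{\left(2 z \right)}}{4} + 2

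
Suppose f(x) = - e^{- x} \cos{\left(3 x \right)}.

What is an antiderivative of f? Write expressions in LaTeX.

Differentiate the proposed F(x) back; it has to land on f(x) exactly.
Check: d/dx[\frac{\left(- 3 \sin{\left(3 x \right)} + \cos{\left(3 x \right)}\right) e^{- x}}{10}] = - e^{- x} \cos{\left(3 x \right)} = f(x).

An antiderivative is F(x) = \frac{\left(- 3 \sin{\left(3 x \right)} + \cos{\left(3 x \right)}\right) e^{- x}}{10}.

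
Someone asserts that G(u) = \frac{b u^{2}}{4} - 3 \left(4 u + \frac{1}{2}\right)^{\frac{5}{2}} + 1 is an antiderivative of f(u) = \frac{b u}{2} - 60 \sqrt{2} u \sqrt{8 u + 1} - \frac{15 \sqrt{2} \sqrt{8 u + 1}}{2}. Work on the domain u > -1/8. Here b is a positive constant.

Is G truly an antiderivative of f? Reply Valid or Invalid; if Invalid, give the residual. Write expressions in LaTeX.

d/du[G] = \frac{\sqrt{2} \left(\sqrt{2} b u - 240 u \sqrt{8 u + 1} - 30 \sqrt{8 u + 1}\right)}{4}
This equals f(u) exactly, so the claim holds.

Valid - the claim checks out under differentiation.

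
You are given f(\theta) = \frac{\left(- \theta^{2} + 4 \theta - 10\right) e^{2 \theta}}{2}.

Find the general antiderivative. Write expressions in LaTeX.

F(\theta) = \frac{\left(- 2 \theta^{2} + 10 \theta - 25\right) e^{2 \theta}}{8} + C

f has the shape u'v + uv' for u = - \frac{\theta^{2}}{4} + \frac{5 \theta}{4} - \frac{25}{8} and v = e^{2 \theta} — it is the derivative of the product u*v.
Check: d/d\theta[\frac{\left(- 2 \theta^{2} + 10 \theta - 25\right) e^{2 \theta}}{8}] = - \frac{\theta^{2} e^{2 \theta}}{2} + 2 \theta e^{2 \theta} - 5 e^{2 \theta}, which equals f(\theta).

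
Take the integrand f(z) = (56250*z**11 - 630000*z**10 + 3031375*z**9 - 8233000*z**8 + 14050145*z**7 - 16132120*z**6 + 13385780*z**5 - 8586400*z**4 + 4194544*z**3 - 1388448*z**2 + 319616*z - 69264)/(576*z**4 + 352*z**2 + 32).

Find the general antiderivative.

F(z) = 3125*z**8/256 - 625*z**7/4 + 13875*z**6/16 - 2725*z**5 + 42415*z**4/8 - 6540*z**3 + 4995*z**2 - 2160*z - log(4*z**2 + 2)/2 - 3*atan(3*z)/2 + C

For F(z) to be correct the identity F'(z) - f(z) = 0 must hold.
Check: d/dz[3125*z**8/256 - 625*z**7/4 + 13875*z**6/16 - 2725*z**5 + 42415*z**4/8 - 6540*z**3 + 4995*z**2 - 2160*z - log(4*z**2 + 2)/2 - 3*atan(3*z)/2] = (56250*z**11 - 630000*z**10 + 3031375*z**9 - 8233000*z**8 + 14050145*z**7 - 16132120*z**6 + 13385780*z**5 - 8586400*z**4 + 4194544*z**3 - 1388448*z**2 + 319616*z - 69264)/(576*z**4 + 352*z**2 + 32) = f(z).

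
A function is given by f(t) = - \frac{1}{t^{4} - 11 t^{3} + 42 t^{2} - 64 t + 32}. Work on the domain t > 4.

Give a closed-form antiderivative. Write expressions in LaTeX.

An antiderivative is F(t) = \frac{5 t \log{\left(t - 4 \right)} - 9 t \log{\left(t - 2 \right)} + 4 t \log{\left(t - 1 \right)} - 20 \log{\left(t - 4 \right)} + 36 \log{\left(t - 2 \right)} - 16 \log{\left(t - 1 \right)} + 6}{36 \left(t - 4\right)}.

Factor the denominator (\left(t - 4\right)^{2} \left(t - 2\right) \left(t - 1\right)) and decompose: f = \frac{1}{9 \left(t - 1\right)} - \frac{1}{4 \left(t - 2\right)} + \frac{5}{36 \left(t - 4\right)} - \frac{1}{6 \left(t - 4\right)^{2}}; each piece integrates to a log, atan, or power term.
Check: d/dt[\frac{5 t \log{\left(t - 4 \right)} - 9 t \log{\left(t - 2 \right)} + 4 t \log{\left(t - 1 \right)} - 20 \log{\left(t - 4 \right)} + 36 \log{\left(t - 2 \right)} - 16 \log{\left(t - 1 \right)} + 6}{36 \left(t - 4\right)}] = - \frac{1}{t^{4} - 11 t^{3} + 42 t^{2} - 64 t + 32} = f(t).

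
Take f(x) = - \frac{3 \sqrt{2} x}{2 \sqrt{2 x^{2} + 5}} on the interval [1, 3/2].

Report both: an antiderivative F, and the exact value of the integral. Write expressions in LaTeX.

Antiderivative: F(x) = - \frac{3 \sqrt{x^{2} + \frac{5}{2}}}{2}; value = - \frac{3 \sqrt{19}}{4} + \frac{3 \sqrt{14}}{4}

The substitution u = x^{2} + \frac{5}{2} works: f is exactly (dF/du)*(du/dx) for that inner function.
F(x) = - \frac{3 \sqrt{x^{2} + \frac{5}{2}}}{2} is an antiderivative of f.
Check: d/dx[- \frac{3 \sqrt{x^{2} + \frac{5}{2}}}{2}] = - \frac{3 \sqrt{2} x}{2 \sqrt{2 x^{2} + 5}} = f(x).
F(3/2) = - \frac{3 \sqrt{19}}{4}; F(1) = - \frac{3 \sqrt{14}}{4}.
Integral = F(3/2) - F(1) = - \frac{3 \sqrt{19}}{4} + \frac{3 \sqrt{14}}{4}.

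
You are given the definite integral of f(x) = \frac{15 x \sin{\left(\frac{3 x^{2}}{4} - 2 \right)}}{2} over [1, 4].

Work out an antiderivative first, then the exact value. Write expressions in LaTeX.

f matches the chain-rule pattern g'(h)*h' with inner function h(x) = \frac{3 x^{2}}{4} - 2; substituting u = h(x) collapses the integral.
F(x) = - 5 \cos{\left(\frac{3 x^{2}}{4} - 2 \right)} is an antiderivative of f.
Check: d/dx[- 5 \cos{\left(\frac{3 x^{2}}{4} - 2 \right)}] = \frac{15 x \sin{\left(\frac{3 x^{2}}{4} - 2 \right)}}{2} = f(x).
F(4) = - 5 \cos{\left(10 \right)}; F(1) = - 5 \cos{\left(\frac{5}{4} \right)}.
Integral = F(4) - F(1) = 5 \cos{\left(\frac{5}{4} \right)} - 5 \cos{\left(10 \right)}.

Antiderivative: F(x) = - 5 \cos{\left(\frac{3 x^{2}}{4} - 2 \right)}; value = 5 \cos{\left(\frac{5}{4} \right)} - 5 \cos{\left(10 \right)}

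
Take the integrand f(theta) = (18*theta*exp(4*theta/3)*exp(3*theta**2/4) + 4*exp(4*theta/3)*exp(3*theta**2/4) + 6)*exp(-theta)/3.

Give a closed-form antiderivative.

Any candidate F(theta) must reproduce f(theta) exactly when differentiated.
Check: d/dtheta[2*(2*exp(4*theta/3)*exp(3*theta**2/4) - 1)*exp(-theta)] = (18*theta*exp(4*theta/3)*exp(3*theta**2/4) + 4*exp(4*theta/3)*exp(3*theta**2/4) + 6)*exp(-theta)/3 = f(theta).

An antiderivative is F(theta) = 2*(2*exp(4*theta/3)*exp(3*theta**2/4) - 1)*exp(-theta).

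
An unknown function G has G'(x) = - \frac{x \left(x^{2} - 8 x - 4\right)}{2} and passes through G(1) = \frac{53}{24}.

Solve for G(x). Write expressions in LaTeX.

G(x) = - \frac{x^{4}}{8} + \frac{4 x^{3}}{3} + x^{2}

A candidate passes only if d/dx[G] lands on the given G'(x) exactly.
A general antiderivative is - \frac{x^{4}}{8} + \frac{4 x^{3}}{3} + x^{2} + C.
The condition gives C = \frac{53}{24} - (\frac{53}{24}) = 0.
So G(x) = - \frac{x^{4}}{8} + \frac{4 x^{3}}{3} + x^{2}.
Check: d/dx[- \frac{x^{4}}{8} + \frac{4 x^{3}}{3} + x^{2}] = - \frac{x^{3}}{2} + 4 x^{2} + 2 x, which equals G'(x).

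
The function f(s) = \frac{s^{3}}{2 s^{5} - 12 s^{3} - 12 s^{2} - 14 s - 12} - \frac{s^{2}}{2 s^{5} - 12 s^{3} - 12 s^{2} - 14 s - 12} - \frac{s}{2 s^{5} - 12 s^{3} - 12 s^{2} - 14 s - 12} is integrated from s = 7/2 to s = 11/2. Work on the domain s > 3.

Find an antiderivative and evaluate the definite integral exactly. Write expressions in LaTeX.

The denominator factors as 2 \left(s - 3\right) \left(s + 1\right) \left(s + 2\right) \left(s^{2} + 1\right); partial fractions split f into directly integrable pieces: \frac{2 s + 1}{20 \left(s^{2} + 1\right)} - \frac{1}{5 \left(s + 2\right)} + \frac{1}{16 \left(s + 1\right)} + \frac{3}{80 \left(s - 3\right)}.
F(s) = \frac{3 \log{\left(s - 3 \right)}}{80} + \frac{\log{\left(s + 1 \right)}}{16} - \frac{\log{\left(s + 2 \right)}}{5} + \frac{\log{\left(s^{2} + 1 \right)}}{20} + \frac{\operatorname{atan}{\left(s \right)}}{20} is an antiderivative of f.
Check: d/ds[\frac{3 \log{\left(s - 3 \right)}}{80} + \frac{\log{\left(s + 1 \right)}}{16} - \frac{\log{\left(s + 2 \right)}}{5} + \frac{\log{\left(s^{2} + 1 \right)}}{20} + \frac{\operatorname{atan}{\left(s \right)}}{20}] = \frac{s^{3} - s^{2} - s}{2 s^{5} - 12 s^{3} - 12 s^{2} - 14 s - 12}, which equals f(s).
F(11/2) = - \frac{\log{\left(\frac{15}{2} \right)}}{5} + \frac{3 \log{\left(\frac{5}{2} \right)}}{80} + \frac{\operatorname{atan}{\left(\frac{11}{2} \right)}}{20} + \frac{\log{\left(\frac{13}{2} \right)}}{16} + \frac{\log{\left(\frac{125}{4} \right)}}{20}; F(7/2) = - \frac{\log{\left(\frac{11}{2} \right)}}{5} - \frac{3 \log{\left(2 \right)}}{80} + \frac{\operatorname{atan}{\left(\frac{7}{2} \right)}}{20} + \frac{\log{\left(\frac{9}{2} \right)}}{16} + \frac{\log{\left(\frac{53}{4} \right)}}{20}.
Integral = F(11/2) - F(7/2) = - \frac{\log{\left(\frac{15}{2} \right)}}{5} - \frac{\log{\left(\frac{53}{4} \right)}}{20} - \frac{\log{\left(\frac{9}{2} \right)}}{16} - \frac{\operatorname{atan}{\left(\frac{7}{2} \right)}}{20} + \frac{3 \log{\left(2 \right)}}{80} + \frac{3 \log{\left(\frac{5}{2} \right)}}{80} + \frac{\operatorname{atan}{\left(\frac{11}{2} \right)}}{20} + \frac{\log{\left(\frac{13}{2} \right)}}{16} + \frac{\log{\left(\frac{125}{4} \right)}}{20} + \frac{\log{\left(\frac{11}{2} \right)}}{5}.

Antiderivative: F(s) = \frac{3 \log{\left(s - 3 \right)}}{80} + \frac{\log{\left(s + 1 \right)}}{16} - \frac{\log{\left(s + 2 \right)}}{5} + \frac{\log{\left(s^{2} + 1 \right)}}{20} + \frac{\operatorname{atan}{\left(s \right)}}{20}; value = - \frac{\log{\left(\frac{15}{2} \right)}}{5} - \frac{\log{\left(\frac{53}{4} \right)}}{20} - \frac{\log{\left(\frac{9}{2} \right)}}{16} - \frac{\operatorname{atan}{\left(\frac{7}{2} \right)}}{20} + \frac{3 \log{\left(2 \right)}}{80} + \frac{3 \log{\left(\frac{5}{2} \right)}}{80} + \frac{\operatorname{atan}{\left(\frac{11}{2} \right)}}{20} + \frac{\log{\left(\frac{13}{2} \right)}}{16} + \frac{\log{\left(\frac{125}{4} \right)}}{20} + \frac{\log{\left(\frac{11}{2} \right)}}{5}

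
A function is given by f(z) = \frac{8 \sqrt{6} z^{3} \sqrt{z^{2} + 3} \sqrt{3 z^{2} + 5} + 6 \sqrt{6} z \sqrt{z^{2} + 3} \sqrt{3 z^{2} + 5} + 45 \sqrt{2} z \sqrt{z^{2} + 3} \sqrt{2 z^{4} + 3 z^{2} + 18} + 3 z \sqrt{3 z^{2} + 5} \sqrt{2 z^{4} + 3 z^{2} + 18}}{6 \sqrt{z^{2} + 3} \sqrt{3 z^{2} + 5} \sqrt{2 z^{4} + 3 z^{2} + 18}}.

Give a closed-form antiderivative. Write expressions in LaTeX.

An antiderivative is F(z) = \frac{\sqrt{z^{2} + 3}}{2} + 5 \sqrt{\frac{3 z^{2}}{2} + \frac{5}{2}} + 2 \sqrt{\frac{z^{4}}{3} + \frac{z^{2}}{2} + 3}.

A first test for any F(z): its z-derivative must equal f(z) identically.
Check: d/dz[\frac{\sqrt{z^{2} + 3}}{2} + 5 \sqrt{\frac{3 z^{2}}{2} + \frac{5}{2}} + 2 \sqrt{\frac{z^{4}}{3} + \frac{z^{2}}{2} + 3}] = \frac{8 \sqrt{6} z^{3} \sqrt{z^{2} + 3} \sqrt{3 z^{2} + 5} + 6 \sqrt{6} z \sqrt{z^{2} + 3} \sqrt{3 z^{2} + 5} + 45 \sqrt{2} z \sqrt{z^{2} + 3} \sqrt{2 z^{4} + 3 z^{2} + 18} + 3 z \sqrt{3 z^{2} + 5} \sqrt{2 z^{4} + 3 z^{2} + 18}}{6 \sqrt{z^{2} + 3} \sqrt{3 z^{2} + 5} \sqrt{2 z^{4} + 3 z^{2} + 18}} = f(z).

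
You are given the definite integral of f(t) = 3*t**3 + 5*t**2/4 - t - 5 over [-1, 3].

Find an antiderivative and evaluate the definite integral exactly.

The integrand splits into summands that can be handled one at a time.
F(t) = 3*t**4/4 + 5*t**3/12 - t**2/2 - 5*t is an antiderivative of f.
Check: d/dt[3*t**4/4 + 5*t**3/12 - t**2/2 - 5*t] = 3*t**3 + 5*t**2/4 - t - 5 = f(t).
F(3) = 105/2; F(-1) = 29/6.
Integral = F(3) - F(-1) = 143/3.

Antiderivative: F(t) = 3*t**4/4 + 5*t**3/12 - t**2/2 - 5*t; value = 143/3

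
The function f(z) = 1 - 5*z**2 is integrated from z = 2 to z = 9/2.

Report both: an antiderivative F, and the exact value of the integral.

An antiderivative F(z) passes only if d/dz[F] lands on f(z) exactly.
F(z) = -5*z**3/3 + z is an antiderivative of f.
Check: d/dz[-5*z**3/3 + z] = 1 - 5*z**2 = f(z).
F(9/2) = -1179/8; F(2) = -34/3.
Integral = F(9/2) - F(2) = -3265/24.

Antiderivative: F(z) = -5*z**3/3 + z; value = -3265/24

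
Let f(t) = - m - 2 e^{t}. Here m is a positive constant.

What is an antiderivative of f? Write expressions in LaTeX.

Check any antiderivative F(t) by computing F'(t) and comparing it with f(t).
Check: d/dt[- m t - 2 e^{t}] = - m - 2 e^{t} = f(t).

An antiderivative is F(t) = - m t - 2 e^{t}.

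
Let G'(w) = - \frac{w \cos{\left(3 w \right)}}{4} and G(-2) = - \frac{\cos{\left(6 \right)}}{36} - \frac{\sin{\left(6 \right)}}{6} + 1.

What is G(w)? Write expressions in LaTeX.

G(w) = \frac{- 3 w \sin{\left(3 w \right)} - \cos{\left(3 w \right)} + 36}{36}

Whatever form G(w) takes, its d/dw must return the stated G'(w).
A general antiderivative is - \frac{w \sin{\left(3 w \right)}}{12} - \frac{\cos{\left(3 w \right)}}{36} + C.
The condition gives C = - \frac{\cos{\left(6 \right)}}{36} - \frac{\sin{\left(6 \right)}}{6} + 1 - (- \frac{\cos{\left(6 \right)}}{36} - \frac{\sin{\left(6 \right)}}{6}) = 1.
So G(w) = \frac{- 3 w \sin{\left(3 w \right)} - \cos{\left(3 w \right)} + 36}{36}.
Check: d/dw[\frac{- 3 w \sin{\left(3 w \right)} - \cos{\left(3 w \right)} + 36}{36}] = - \frac{w \cos{\left(3 w \right)}}{4} = G'(w).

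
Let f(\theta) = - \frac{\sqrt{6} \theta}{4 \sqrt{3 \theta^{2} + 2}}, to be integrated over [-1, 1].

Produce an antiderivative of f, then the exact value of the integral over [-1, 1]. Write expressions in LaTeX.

The substitution u = 2 \theta^{2} + \frac{4}{3} works: f is exactly (dF/du)*(du/d\theta) for that inner function.
F(\theta) = - \frac{\sqrt{6} \sqrt{3 \theta^{2} + 2}}{12} is an antiderivative of f.
Check: d/d\theta[- \frac{\sqrt{6} \sqrt{3 \theta^{2} + 2}}{12}] = - \frac{\sqrt{6} \theta}{4 \sqrt{3 \theta^{2} + 2}} = f(\theta).
F(1) = - \frac{\sqrt{30}}{12}; F(-1) = - \frac{\sqrt{30}}{12}.
Integral = F(1) - F(-1) = 0.

Antiderivative: F(\theta) = - \frac{\sqrt{6} \sqrt{3 \theta^{2} + 2}}{12}; value = 0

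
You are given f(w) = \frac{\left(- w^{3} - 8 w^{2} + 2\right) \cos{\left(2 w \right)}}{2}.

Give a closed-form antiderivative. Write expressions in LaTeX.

Whatever form F(w) takes, F'(w) = f(w) is non-negotiable.
Check: d/dw[- \frac{w^{3} \sin{\left(2 w \right)}}{4} - 2 w^{2} \sin{\left(2 w \right)} - \frac{3 w^{2} \cos{\left(2 w \right)}}{8} + \frac{3 w \sin{\left(2 w \right)}}{8} - 2 w \cos{\left(2 w \right)} + \frac{3 \sin{\left(2 w \right)}}{2} + \frac{3 \cos{\left(2 w \right)}}{16}] = - \frac{w^{3} \cos{\left(2 w \right)}}{2} - 4 w^{2} \cos{\left(2 w \right)} + \cos{\left(2 w \right)}, which equals f(w).

An antiderivative is F(w) = - \frac{w^{3} \sin{\left(2 w \right)}}{4} - 2 w^{2} \sin{\left(2 w \right)} - \frac{3 w^{2} \cos{\left(2 w \right)}}{8} + \frac{3 w \sin{\left(2 w \right)}}{8} - 2 w \cos{\left(2 w \right)} + \frac{3 \sin{\left(2 w \right)}}{2} + \frac{3 \cos{\left(2 w \right)}}{16}.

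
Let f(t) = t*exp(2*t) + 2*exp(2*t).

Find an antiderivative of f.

f has the shape u'v + uv' for u = t/2 + 3/4 and v = exp(2*t) — it is the derivative of the product u*v.
Check: d/dt[(2*t + 3)*exp(2*t)/4] = t*exp(2*t) + 2*exp(2*t) = f(t).

An antiderivative is F(t) = (2*t + 3)*exp(2*t)/4.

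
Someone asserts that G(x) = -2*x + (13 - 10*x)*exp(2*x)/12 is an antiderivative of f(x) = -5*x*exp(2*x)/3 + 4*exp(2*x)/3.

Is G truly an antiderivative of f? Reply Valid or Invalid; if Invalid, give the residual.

Invalid: d/dx[G] - f = -2, which is not 0.

d/dx[G] = -5*x*exp(2*x)/3 + 4*exp(2*x)/3 - 2
d/dx[G] - f(x) = -2 != 0.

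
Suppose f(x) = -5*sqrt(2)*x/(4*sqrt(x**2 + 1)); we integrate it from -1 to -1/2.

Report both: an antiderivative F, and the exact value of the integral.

f matches the chain-rule pattern g'(h)*h' with inner function h(x) = 2*x**2 + 2; substituting u = h(x) collapses the integral.
F(x) = -5*sqrt(2)*sqrt(x**2 + 1)/4 is an antiderivative of f.
Check: d/dx[-5*sqrt(2)*sqrt(x**2 + 1)/4] = -5*sqrt(2)*x/(4*sqrt(x**2 + 1)) = f(x).
F(-1/2) = -5*sqrt(10)/8; F(-1) = -5/2.
Integral = F(-1/2) - F(-1) = 5/2 - 5*sqrt(10)/8.

Antiderivative: F(x) = -5*sqrt(2)*sqrt(x**2 + 1)/4; value = 5/2 - 5*sqrt(10)/8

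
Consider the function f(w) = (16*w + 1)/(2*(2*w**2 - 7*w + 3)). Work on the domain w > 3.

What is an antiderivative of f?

Factor the denominator (2*(w - 3)*(2*w - 1)) and decompose: f = -9/(5*(2*w - 1)) + 49/(10*(w - 3)); each piece integrates to a log, atan, or power term.
Check: d/dw[49*log(w - 3)/10 - 9*log(w - 1/2)/10] = (16*w + 1)/(4*w**2 - 14*w + 6), which equals f(w).

An antiderivative is F(w) = 49*log(w - 3)/10 - 9*log(w - 1/2)/10.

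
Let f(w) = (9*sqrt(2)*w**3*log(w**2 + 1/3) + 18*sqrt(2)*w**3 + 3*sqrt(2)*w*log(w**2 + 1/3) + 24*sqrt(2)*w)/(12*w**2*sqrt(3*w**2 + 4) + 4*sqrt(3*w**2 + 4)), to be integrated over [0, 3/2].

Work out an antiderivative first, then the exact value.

Recognize the product-rule pattern: f = u'v + uv' with u = sqrt(3*w**2/2 + 2)/2, v = log(w**2 + 1/3), so integration by parts undoes it.
F(w) = sqrt(2)*sqrt(3*w**2 + 4)*log(w**2 + 1/3)/4 is an antiderivative of f.
Check: d/dw[sqrt(2)*sqrt(3*w**2 + 4)*log(w**2 + 1/3)/4] = (9*sqrt(2)*w**3*log(w**2 + 1/3) + 18*sqrt(2)*w**3 + 3*sqrt(2)*w*log(w**2 + 1/3) + 24*sqrt(2)*w)/(12*w**2*sqrt(3*w**2 + 4) + 4*sqrt(3*w**2 + 4)) = f(w).
F(3/2) = sqrt(86)*log(31/12)/8; F(0) = -sqrt(2)*log(3)/2.
Integral = F(3/2) - F(0) = sqrt(2)*log(3)/2 + sqrt(86)*log(31/12)/8.

Antiderivative: F(w) = sqrt(2)*sqrt(3*w**2 + 4)*log(w**2 + 1/3)/4; value = sqrt(2)*log(3)/2 + sqrt(86)*log(31/12)/8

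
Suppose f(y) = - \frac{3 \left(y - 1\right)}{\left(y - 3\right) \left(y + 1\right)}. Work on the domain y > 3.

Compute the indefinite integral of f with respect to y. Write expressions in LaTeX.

Factor the denominator (\left(y - 3\right) \left(y + 1\right)) and decompose: f = - \frac{3}{2 \left(y + 1\right)} - \frac{3}{2 \left(y - 3\right)}; each piece integrates to a log, atan, or power term.
Check: d/dy[- \frac{3 \log{\left(y^{2} - 2 y - 3 \right)}}{2}] = \frac{3 - 3 y}{y^{2} - 2 y - 3}, which equals f(y).

F(y) = - \frac{3 \log{\left(y^{2} - 2 y - 3 \right)}}{2} + C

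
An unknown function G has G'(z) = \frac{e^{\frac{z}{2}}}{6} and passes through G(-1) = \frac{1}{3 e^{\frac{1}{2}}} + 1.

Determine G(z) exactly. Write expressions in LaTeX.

The proposed G(z) is checked by its d/dz: the result must match the given G'(z).
A general antiderivative is \frac{e^{\frac{z}{2}}}{3} + C.
The condition gives C = \frac{1}{3 e^{\frac{1}{2}}} + 1 - (\frac{1}{3 e^{\frac{1}{2}}}) = 1.
So G(z) = \frac{e^{\frac{z}{2}}}{3} + 1.
Check: d/dz[\frac{e^{\frac{z}{2}}}{3} + 1] = \frac{e^{\frac{z}{2}}}{6} = G'(z).

G(z) = \frac{e^{\frac{z}{2}}}{3} + 1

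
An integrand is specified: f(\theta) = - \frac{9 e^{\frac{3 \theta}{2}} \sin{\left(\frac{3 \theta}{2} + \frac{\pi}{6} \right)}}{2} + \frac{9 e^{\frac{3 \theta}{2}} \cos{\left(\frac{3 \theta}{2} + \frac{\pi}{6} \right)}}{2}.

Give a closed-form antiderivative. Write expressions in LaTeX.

An antiderivative is F(\theta) = 3 e^{\frac{3 \theta}{2}} \cos{\left(\frac{3 \theta}{2} + \frac{\pi}{6} \right)}.

Recognize the product-rule pattern: f = u'v + uv' with u = 3 \cos{\left(\frac{3 \theta}{2} + \frac{\pi}{6} \right)}, v = e^{\frac{3 \theta}{2}}, so integration by parts undoes it.
Check: d/d\theta[3 e^{\frac{3 \theta}{2}} \cos{\left(\frac{3 \theta}{2} + \frac{\pi}{6} \right)}] = - \frac{9 e^{\frac{3 \theta}{2}} \sin{\left(\frac{3 \theta}{2} + \frac{\pi}{6} \right)}}{2} + \frac{9 e^{\frac{3 \theta}{2}} \cos{\left(\frac{3 \theta}{2} + \frac{\pi}{6} \right)}}{2} = f(\theta).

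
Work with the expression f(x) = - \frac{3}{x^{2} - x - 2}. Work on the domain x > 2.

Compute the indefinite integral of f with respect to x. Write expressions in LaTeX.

F(x) = - \log{\left(x - 2 \right)} + \log{\left(x + 1 \right)} + C

The denominator factors as \left(x - 2\right) \left(x + 1\right); partial fractions split f into directly integrable pieces: \frac{1}{x + 1} - \frac{1}{x - 2}.
Check: d/dx[- \log{\left(x - 2 \right)} + \log{\left(x + 1 \right)}] = - \frac{3}{x^{2} - x - 2} = f(x).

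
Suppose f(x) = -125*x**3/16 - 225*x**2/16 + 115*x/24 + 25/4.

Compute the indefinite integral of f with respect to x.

The substitution u = -5*x**2/4 - 3*x/2 + 5/3 works: f is exactly (dF/du)*(du/dx) for that inner function.
Check: d/dx[-125*x**4/64 - 75*x**3/16 + 115*x**2/48 + 25*x/4] = -125*x**3/16 - 225*x**2/16 + 115*x/24 + 25/4 = f(x).

F(x) = -125*x**4/64 - 75*x**3/16 + 115*x**2/48 + 25*x/4 + C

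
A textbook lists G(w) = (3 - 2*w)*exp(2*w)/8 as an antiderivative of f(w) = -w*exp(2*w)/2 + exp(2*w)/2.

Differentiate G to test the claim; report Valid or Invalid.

Valid - differentiating G returns exactly f.

d/dw[G] = -w*exp(2*w)/2 + exp(2*w)/2
This equals f(w) exactly, so the claim holds.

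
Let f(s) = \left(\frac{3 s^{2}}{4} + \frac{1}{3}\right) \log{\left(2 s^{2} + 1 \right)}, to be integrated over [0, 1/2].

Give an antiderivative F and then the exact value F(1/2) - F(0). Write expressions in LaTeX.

Antiderivative: F(s) = \frac{6 s^{3} \log{\left(2 s^{2} + 1 \right)} - 4 s^{3} + 8 s \log{\left(2 s^{2} + 1 \right)} - 10 s + 5 \sqrt{2} \operatorname{atan}{\left(\sqrt{2} s \right)}}{24}; value = - \frac{11}{48} + \frac{19 \log{\left(\frac{3}{2} \right)}}{96} + \frac{5 \sqrt{2} \operatorname{atan}{\left(\frac{\sqrt{2}}{2} \right)}}{24}

A candidate is checked by its d/ds: the result must match f(s).
F(s) = \frac{6 s^{3} \log{\left(2 s^{2} + 1 \right)} - 4 s^{3} + 8 s \log{\left(2 s^{2} + 1 \right)} - 10 s + 5 \sqrt{2} \operatorname{atan}{\left(\sqrt{2} s \right)}}{24} is an antiderivative of f.
Check: d/ds[\frac{6 s^{3} \log{\left(2 s^{2} + 1 \right)} - 4 s^{3} + 8 s \log{\left(2 s^{2} + 1 \right)} - 10 s + 5 \sqrt{2} \operatorname{atan}{\left(\sqrt{2} s \right)}}{24}] = \frac{3 s^{2} \log{\left(2 s^{2} + 1 \right)}}{4} + \frac{\log{\left(2 s^{2} + 1 \right)}}{3}, which equals f(s).
F(1/2) = - \frac{11}{48} + \frac{19 \log{\left(\frac{3}{2} \right)}}{96} + \frac{5 \sqrt{2} \operatorname{atan}{\left(\frac{\sqrt{2}}{2} \right)}}{24}; F(0) = 0.
Integral = F(1/2) - F(0) = - \frac{11}{48} + \frac{19 \log{\left(\frac{3}{2} \right)}}{96} + \frac{5 \sqrt{2} \operatorname{atan}{\left(\frac{\sqrt{2}}{2} \right)}}{24}.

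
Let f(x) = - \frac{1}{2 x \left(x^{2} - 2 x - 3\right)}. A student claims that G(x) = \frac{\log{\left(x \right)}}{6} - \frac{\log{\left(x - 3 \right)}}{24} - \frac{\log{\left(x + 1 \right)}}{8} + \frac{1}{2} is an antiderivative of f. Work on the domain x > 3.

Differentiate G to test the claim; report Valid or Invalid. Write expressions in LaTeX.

d/dx[G] = - \frac{1}{2 x^{3} - 4 x^{2} - 6 x}
This equals f(x) exactly, so the claim holds.

Valid: G'(x) = f(x).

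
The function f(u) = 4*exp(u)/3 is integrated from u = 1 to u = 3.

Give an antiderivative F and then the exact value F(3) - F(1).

Antiderivative: F(u) = 4*exp(u)/3; value = -4*exp(1)/3 + 4*exp(3)/3

Recover f(u) by differentiating a candidate F(u); any mismatch rules it out.
F(u) = 4*exp(u)/3 is an antiderivative of f.
Check: d/du[4*exp(u)/3] = 4*exp(u)/3 = f(u).
F(3) = 4*exp(3)/3; F(1) = 4*exp(1)/3.
Integral = F(3) - F(1) = -4*exp(1)/3 + 4*exp(3)/3.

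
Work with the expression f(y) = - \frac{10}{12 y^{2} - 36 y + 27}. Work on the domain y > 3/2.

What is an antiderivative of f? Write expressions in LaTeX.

Since d/dy undoes antidifferentiation here, F'(y) = f(y) is required of F(y).
Check: d/dy[\frac{5}{3 \left(2 y - 3\right)}] = - \frac{10}{12 y^{2} - 36 y + 27} = f(y).

An antiderivative is F(y) = \frac{5}{3 \left(2 y - 3\right)}.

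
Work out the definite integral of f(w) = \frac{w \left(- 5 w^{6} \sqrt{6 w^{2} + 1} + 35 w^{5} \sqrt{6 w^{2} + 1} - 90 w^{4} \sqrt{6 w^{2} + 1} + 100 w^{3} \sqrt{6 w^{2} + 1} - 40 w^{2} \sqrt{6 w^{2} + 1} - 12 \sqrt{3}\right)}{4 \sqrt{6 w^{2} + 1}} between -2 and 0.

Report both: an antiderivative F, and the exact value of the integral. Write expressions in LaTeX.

Whatever form F(w) takes, F'(w) = f(w) is non-negotiable.
F(w) = \frac{\sqrt{3} \left(- 5 \sqrt{3} w^{8} + 40 \sqrt{3} w^{7} - 120 \sqrt{3} w^{6} + 160 \sqrt{3} w^{5} - 80 \sqrt{3} w^{4} - 48 \sqrt{6 w^{2} + 1}\right)}{96} is an antiderivative of f.
Check: d/dw[\frac{\sqrt{3} \left(- 5 \sqrt{3} w^{8} + 40 \sqrt{3} w^{7} - 120 \sqrt{3} w^{6} + 160 \sqrt{3} w^{5} - 80 \sqrt{3} w^{4} - 48 \sqrt{6 w^{2} + 1}\right)}{96}] = \frac{- 5 w^{7} \sqrt{6 w^{2} + 1} + 35 w^{6} \sqrt{6 w^{2} + 1} - 90 w^{5} \sqrt{6 w^{2} + 1} + 100 w^{4} \sqrt{6 w^{2} + 1} - 40 w^{3} \sqrt{6 w^{2} + 1} - 12 \sqrt{3} w}{4 \sqrt{6 w^{2} + 1}}, which equals f(w).
F(0) = - \frac{\sqrt{3}}{2}; F(-2) = -640 - \frac{5 \sqrt{3}}{2}.
Integral = F(0) - F(-2) = 2 \sqrt{3} + 640.

Antiderivative: F(w) = \frac{\sqrt{3} \left(- 5 \sqrt{3} w^{8} + 40 \sqrt{3} w^{7} - 120 \sqrt{3} w^{6} + 160 \sqrt{3} w^{5} - 80 \sqrt{3} w^{4} - 48 \sqrt{6 w^{2} + 1}\right)}{96}; value = 2 \sqrt{3} + 640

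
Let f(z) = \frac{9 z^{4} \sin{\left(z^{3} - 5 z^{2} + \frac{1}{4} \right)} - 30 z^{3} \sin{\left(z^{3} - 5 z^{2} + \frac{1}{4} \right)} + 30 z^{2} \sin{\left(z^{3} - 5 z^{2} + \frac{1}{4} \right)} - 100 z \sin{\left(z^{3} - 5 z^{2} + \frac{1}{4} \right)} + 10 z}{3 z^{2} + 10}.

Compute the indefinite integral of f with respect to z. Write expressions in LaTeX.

F(z) = \frac{5 \log{\left(3 z^{2} + 10 \right)}}{3} - \cos{\left(z^{3} - 5 z^{2} + \frac{1}{4} \right)} + C

For F(z) to be correct the identity F'(z) - f(z) = 0 must hold.
Check: d/dz[\frac{5 \log{\left(3 z^{2} + 10 \right)}}{3} - \cos{\left(z^{3} - 5 z^{2} + \frac{1}{4} \right)}] = \frac{9 z^{4} \sin{\left(z^{3} - 5 z^{2} + \frac{1}{4} \right)} - 30 z^{3} \sin{\left(z^{3} - 5 z^{2} + \frac{1}{4} \right)} + 30 z^{2} \sin{\left(z^{3} - 5 z^{2} + \frac{1}{4} \right)} - 100 z \sin{\left(z^{3} - 5 z^{2} + \frac{1}{4} \right)} + 10 z}{3 z^{2} + 10} = f(z).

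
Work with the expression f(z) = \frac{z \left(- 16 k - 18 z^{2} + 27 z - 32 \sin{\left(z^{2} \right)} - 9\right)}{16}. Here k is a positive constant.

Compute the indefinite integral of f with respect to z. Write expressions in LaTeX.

F(z) = - \frac{16 k z^{2} + 9 z^{4} - 18 z^{3} + 9 z^{2} - 32 \cos{\left(z^{2} \right)}}{32} + C

For F(z) to be correct the identity F'(z) - f(z) = 0 must hold.
Check: d/dz[- \frac{16 k z^{2} + 9 z^{4} - 18 z^{3} + 9 z^{2} - 32 \cos{\left(z^{2} \right)}}{32}] = - k z - \frac{9 z^{3}}{8} + \frac{27 z^{2}}{16} - 2 z \sin{\left(z^{2} \right)} - \frac{9 z}{16}, which equals f(z).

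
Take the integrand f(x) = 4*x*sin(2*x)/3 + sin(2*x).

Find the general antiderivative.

F(x) = -2*x*cos(2*x)/3 + sin(2*x)/3 - cos(2*x)/2 + C

Integrate term by term and add the pieces.
Check: d/dx[-2*x*cos(2*x)/3 + sin(2*x)/3 - cos(2*x)/2] = 4*x*sin(2*x)/3 + sin(2*x) = f(x).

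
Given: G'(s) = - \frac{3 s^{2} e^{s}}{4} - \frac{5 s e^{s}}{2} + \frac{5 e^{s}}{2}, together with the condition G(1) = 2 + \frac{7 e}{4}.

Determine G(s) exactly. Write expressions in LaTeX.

Recognize the product-rule pattern: G'(s) = u'v + uv' with u = - \frac{3 s^{2}}{4} - s + \frac{7}{2}, v = e^{s}, so integration by parts undoes it.
A general antiderivative is \frac{\left(- 3 s^{2} - 4 s + 14\right) e^{s}}{4} + C.
The condition gives C = 2 + \frac{7 e}{4} - (\frac{7 e}{4}) = 2.
So G(s) = - \frac{3 s^{2} e^{s}}{4} - s e^{s} + \frac{7 e^{s}}{2} + 2.
Check: d/ds[- \frac{3 s^{2} e^{s}}{4} - s e^{s} + \frac{7 e^{s}}{2} + 2] = - \frac{3 s^{2} e^{s}}{4} - \frac{5 s e^{s}}{2} + \frac{5 e^{s}}{2} = G'(s).

G(s) = - \frac{3 s^{2} e^{s}}{4} - s e^{s} + \frac{7 e^{s}}{2} + 2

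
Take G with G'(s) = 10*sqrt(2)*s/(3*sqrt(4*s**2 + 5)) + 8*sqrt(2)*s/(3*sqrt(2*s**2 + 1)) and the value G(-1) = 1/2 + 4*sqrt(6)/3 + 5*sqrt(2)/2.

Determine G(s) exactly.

Integrate term by term and add the pieces.
A general antiderivative is 5*sqrt(2*s**2 + 5/2)/3 + 4*sqrt(4*s**2 + 2)/3 + C.
The condition gives C = 1/2 + 4*sqrt(6)/3 + 5*sqrt(2)/2 - (4*sqrt(6)/3 + 5*sqrt(2)/2) = 1/2.
So G(s) = sqrt(2)*(16*sqrt(2*s**2 + 1) + 10*sqrt(4*s**2 + 5) + 3*sqrt(2))/12.
Check: d/ds[sqrt(2)*(16*sqrt(2*s**2 + 1) + 10*sqrt(4*s**2 + 5) + 3*sqrt(2))/12] = (10*sqrt(2)*s*sqrt(2*s**2 + 1) + 8*sqrt(2)*s*sqrt(4*s**2 + 5))/(3*sqrt(2*s**2 + 1)*sqrt(4*s**2 + 5)), which equals G'(s).

G(s) = sqrt(2)*(16*sqrt(2*s**2 + 1) + 10*sqrt(4*s**2 + 5) + 3*sqrt(2))/12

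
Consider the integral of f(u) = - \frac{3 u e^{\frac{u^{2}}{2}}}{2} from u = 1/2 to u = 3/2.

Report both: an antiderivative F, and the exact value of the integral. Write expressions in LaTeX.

f matches the chain-rule pattern g'(h)*h' with inner function h(u) = \frac{u^{2}}{2}; substituting w = h(u) collapses the integral.
F(u) = - \frac{3 e^{\frac{u^{2}}{2}}}{2} is an antiderivative of f.
Check: d/du[- \frac{3 e^{\frac{u^{2}}{2}}}{2}] = - \frac{3 u e^{\frac{u^{2}}{2}}}{2} = f(u).
F(3/2) = - \frac{3 e^{\frac{9}{8}}}{2}; F(1/2) = - \frac{3 e^{\frac{1}{8}}}{2}.
Integral = F(3/2) - F(1/2) = - \frac{3 e^{\frac{9}{8}}}{2} + \frac{3 e^{\frac{1}{8}}}{2}.

Antiderivative: F(u) = - \frac{3 e^{\frac{u^{2}}{2}}}{2}; value = - \frac{3 e^{\frac{9}{8}}}{2} + \frac{3 e^{\frac{1}{8}}}{2}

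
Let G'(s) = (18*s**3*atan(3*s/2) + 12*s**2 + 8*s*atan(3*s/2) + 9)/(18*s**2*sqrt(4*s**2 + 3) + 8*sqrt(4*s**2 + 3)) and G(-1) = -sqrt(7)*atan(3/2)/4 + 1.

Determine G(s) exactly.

G'(s) has the shape u'v + uv' for u = sqrt(4*s**2 + 3)/4 and v = atan(3*s/2) — it is the derivative of the product u*v.
A general antiderivative is sqrt(4*s**2 + 3)*atan(3*s/2)/4 + C.
The condition gives C = -sqrt(7)*atan(3/2)/4 + 1 - (-sqrt(7)*atan(3/2)/4) = 1.
So G(s) = sqrt(4*s**2 + 3)*atan(3*s/2)/4 + 1.
Check: d/ds[sqrt(4*s**2 + 3)*atan(3*s/2)/4 + 1] = (18*s**3*atan(3*s/2) + 12*s**2 + 8*s*atan(3*s/2) + 9)/(18*s**2*sqrt(4*s**2 + 3) + 8*sqrt(4*s**2 + 3)) = G'(s).

G(s) = sqrt(4*s**2 + 3)*atan(3*s/2)/4 + 1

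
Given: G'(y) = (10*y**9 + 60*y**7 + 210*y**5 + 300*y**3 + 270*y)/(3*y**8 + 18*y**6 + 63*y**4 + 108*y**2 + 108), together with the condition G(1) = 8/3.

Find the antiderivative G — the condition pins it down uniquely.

G(y) = 5*y**2/3 + 1/2 + 5/(y**4 + 3*y**2 + 6)

Check a candidate G(y) by differentiating: d/dy[G] must match the given G'(y).
A general antiderivative is 5*y**2/3 + 5/(3*(y**4/3 + y**2 + 2)) + C.
The condition gives C = 8/3 - (13/6) = 1/2.
So G(y) = 5*y**2/3 + 1/2 + 5/(y**4 + 3*y**2 + 6).
Check: d/dy[5*y**2/3 + 1/2 + 5/(y**4 + 3*y**2 + 6)] = (10*y**9 + 60*y**7 + 210*y**5 + 300*y**3 + 270*y)/(3*y**8 + 18*y**6 + 63*y**4 + 108*y**2 + 108) = G'(y).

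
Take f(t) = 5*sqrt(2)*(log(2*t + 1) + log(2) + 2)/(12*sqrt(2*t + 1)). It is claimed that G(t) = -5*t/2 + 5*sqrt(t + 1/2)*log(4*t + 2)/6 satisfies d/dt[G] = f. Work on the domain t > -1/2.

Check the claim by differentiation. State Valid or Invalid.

Invalid: d/dt[G] - f = -5/2, which is not 0.

d/dt[G] = sqrt(2)*(-15*sqrt(2)*sqrt(2*t + 1) + 5*log(2*t + 1) + 5*log(2) + 10)/(12*sqrt(2*t + 1))
d/dt[G] - f(t) = -5/2 != 0.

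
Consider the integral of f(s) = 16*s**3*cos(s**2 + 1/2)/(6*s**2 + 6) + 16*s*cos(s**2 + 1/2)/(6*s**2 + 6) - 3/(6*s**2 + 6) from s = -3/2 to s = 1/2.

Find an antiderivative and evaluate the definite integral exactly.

Integrate term by term and add the pieces.
F(s) = (8*sin(s**2 + 1/2) - 3*atan(s))/6 is an antiderivative of f.
Check: d/ds[(8*sin(s**2 + 1/2) - 3*atan(s))/6] = (16*s**3*cos(s**2 + 1/2) + 16*s*cos(s**2 + 1/2) - 3)/(6*s**2 + 6), which equals f(s).
F(1/2) = -atan(1/2)/2 + 4*sin(3/4)/3; F(-3/2) = atan(3/2)/2 + 4*sin(11/4)/3.
Integral = F(1/2) - F(-3/2) = -4*sin(11/4)/3 - atan(3/2)/2 - atan(1/2)/2 + 4*sin(3/4)/3.

Antiderivative: F(s) = (8*sin(s**2 + 1/2) - 3*atan(s))/6; value = -4*sin(11/4)/3 - atan(3/2)/2 - atan(1/2)/2 + 4*sin(3/4)/3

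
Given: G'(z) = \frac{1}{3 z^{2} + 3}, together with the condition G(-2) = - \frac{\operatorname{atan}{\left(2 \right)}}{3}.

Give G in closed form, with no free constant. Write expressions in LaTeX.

Any candidate G(z) must reproduce the stated G'(z) exactly.
A general antiderivative is \frac{\operatorname{atan}{\left(z \right)}}{3} + C.
The condition gives C = - \frac{\operatorname{atan}{\left(2 \right)}}{3} - (- \frac{\operatorname{atan}{\left(2 \right)}}{3}) = 0.
So G(z) = \frac{\operatorname{atan}{\left(z \right)}}{3}.
Check: d/dz[\frac{\operatorname{atan}{\left(z \right)}}{3}] = \frac{1}{3 z^{2} + 3} = G'(z).

G(z) = \frac{\operatorname{atan}{\left(z \right)}}{3}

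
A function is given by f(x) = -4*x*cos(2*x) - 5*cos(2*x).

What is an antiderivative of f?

The integrand splits into summands that can be handled one at a time.
Check: d/dx[-2*x*sin(2*x) - 5*sin(2*x)/2 - cos(2*x)] = -4*x*cos(2*x) - 5*cos(2*x) = f(x).

An antiderivative is F(x) = -2*x*sin(2*x) - 5*sin(2*x)/2 - cos(2*x).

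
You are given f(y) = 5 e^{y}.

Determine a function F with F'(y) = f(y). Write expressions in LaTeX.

An antiderivative is F(y) = 5 e^{y}.

Since d/dy undoes antidifferentiation here, F'(y) = f(y) is required of F(y).
Check: d/dy[5 e^{y}] = 5 e^{y} = f(y).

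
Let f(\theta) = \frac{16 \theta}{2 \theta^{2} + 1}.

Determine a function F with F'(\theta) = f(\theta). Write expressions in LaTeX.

f matches the chain-rule pattern g'(h)*h' with inner function h(\theta) = 2 \theta^{2} + 1; substituting u = h(\theta) collapses the integral.
Check: d/d\theta[4 \log{\left(2 \theta^{2} + 1 \right)}] = \frac{16 \theta}{2 \theta^{2} + 1} = f(\theta).

An antiderivative is F(\theta) = 4 \log{\left(2 \theta^{2} + 1 \right)}.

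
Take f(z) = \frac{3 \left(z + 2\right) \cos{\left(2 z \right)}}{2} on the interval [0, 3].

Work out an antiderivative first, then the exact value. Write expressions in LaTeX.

Antiderivative: F(z) = \frac{3 \left(2 z \sin{\left(2 z \right)} + 4 \sin{\left(2 z \right)} + \cos{\left(2 z \right)}\right)}{8}; value = \frac{15 \sin{\left(6 \right)}}{4} - \frac{3}{8} + \frac{3 \cos{\left(6 \right)}}{8}

Differentiate the proposed F(z) back; it has to land on f(z) exactly.
F(z) = \frac{3 \left(2 z \sin{\left(2 z \right)} + 4 \sin{\left(2 z \right)} + \cos{\left(2 z \right)}\right)}{8} is an antiderivative of f.
Check: d/dz[\frac{3 \left(2 z \sin{\left(2 z \right)} + 4 \sin{\left(2 z \right)} + \cos{\left(2 z \right)}\right)}{8}] = \frac{3 z \cos{\left(2 z \right)}}{2} + 3 \cos{\left(2 z \right)}, which equals f(z).
F(3) = \frac{15 \sin{\left(6 \right)}}{4} + \frac{3 \cos{\left(6 \right)}}{8}; F(0) = \frac{3}{8}.
Integral = F(3) - F(0) = \frac{15 \sin{\left(6 \right)}}{4} - \frac{3}{8} + \frac{3 \cos{\left(6 \right)}}{8}.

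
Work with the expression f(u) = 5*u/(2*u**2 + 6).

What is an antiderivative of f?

The substitution w = u**2 + 3 works: f is exactly (dF/dw)*(dw/du) for that inner function.
Check: d/du[5*log(u**2 + 3)/4] = 5*u/(2*u**2 + 6) = f(u).

An antiderivative is F(u) = 5*log(u**2 + 3)/4.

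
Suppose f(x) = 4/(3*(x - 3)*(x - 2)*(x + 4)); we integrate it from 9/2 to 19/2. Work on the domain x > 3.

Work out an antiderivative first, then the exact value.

Antiderivative: F(x) = 4*log(x - 3)/21 - 2*log(x - 2)/9 + 2*log(x + 4)/63; value = -2*log(15/2)/9 - 4*log(3/2)/21 - 2*log(17/2)/63 + 2*log(27/2)/63 + 2*log(5/2)/9 + 4*log(13/2)/21

Factor the denominator (3*(x - 3)*(x - 2)*(x + 4)) and decompose: f = 2/(63*(x + 4)) - 2/(9*(x - 2)) + 4/(21*(x - 3)); each piece integrates to a log, atan, or power term.
F(x) = 4*log(x - 3)/21 - 2*log(x - 2)/9 + 2*log(x + 4)/63 is an antiderivative of f.
Check: d/dx[4*log(x - 3)/21 - 2*log(x - 2)/9 + 2*log(x + 4)/63] = 4/(3*x**3 - 3*x**2 - 42*x + 72), which equals f(x).
F(19/2) = -2*log(15/2)/9 + 2*log(27/2)/63 + 4*log(13/2)/21; F(9/2) = -2*log(5/2)/9 + 2*log(17/2)/63 + 4*log(3/2)/21.
Integral = F(19/2) - F(9/2) = -2*log(15/2)/9 - 4*log(3/2)/21 - 2*log(17/2)/63 + 2*log(27/2)/63 + 2*log(5/2)/9 + 4*log(13/2)/21.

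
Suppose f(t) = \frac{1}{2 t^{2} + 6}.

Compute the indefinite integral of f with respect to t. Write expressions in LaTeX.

Check any antiderivative F(t) by computing F'(t) and comparing it with f(t).
Check: d/dt[\frac{\sqrt{3} \operatorname{atan}{\left(\frac{\sqrt{3} t}{3} \right)}}{6}] = \frac{1}{2 t^{2} + 6} = f(t).

F(t) = \frac{\sqrt{3} \operatorname{atan}{\left(\frac{\sqrt{3} t}{3} \right)}}{6} + C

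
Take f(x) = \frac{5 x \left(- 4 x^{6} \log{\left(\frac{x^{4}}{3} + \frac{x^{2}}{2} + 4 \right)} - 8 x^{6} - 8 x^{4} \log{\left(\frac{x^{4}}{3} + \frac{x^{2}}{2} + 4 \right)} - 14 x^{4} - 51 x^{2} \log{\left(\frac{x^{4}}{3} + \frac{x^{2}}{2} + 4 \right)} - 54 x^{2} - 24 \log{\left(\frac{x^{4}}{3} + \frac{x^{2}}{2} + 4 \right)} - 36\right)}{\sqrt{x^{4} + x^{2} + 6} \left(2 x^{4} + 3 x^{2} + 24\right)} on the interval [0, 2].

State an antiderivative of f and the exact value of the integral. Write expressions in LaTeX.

f has the shape u'v + uv' for u = - 5 \sqrt{x^{4} + x^{2} + 6} and v = \log{\left(\frac{x^{4}}{3} + \frac{x^{2}}{2} + 4 \right)} — it is the derivative of the product u*v.
F(x) = - 5 \sqrt{x^{4} + x^{2} + 6} \log{\left(\frac{x^{4}}{3} + \frac{x^{2}}{2} + 4 \right)} is an antiderivative of f.
Check: d/dx[- 5 \sqrt{x^{4} + x^{2} + 6} \log{\left(\frac{x^{4}}{3} + \frac{x^{2}}{2} + 4 \right)}] = \frac{- 20 x^{7} \log{\left(\frac{x^{4}}{3} + \frac{x^{2}}{2} + 4 \right)} - 40 x^{7} - 40 x^{5} \log{\left(\frac{x^{4}}{3} + \frac{x^{2}}{2} + 4 \right)} - 70 x^{5} - 255 x^{3} \log{\left(\frac{x^{4}}{3} + \frac{x^{2}}{2} + 4 \right)} - 270 x^{3} - 120 x \log{\left(\frac{x^{4}}{3} + \frac{x^{2}}{2} + 4 \right)} - 180 x}{2 x^{4} \sqrt{x^{4} + x^{2} + 6} + 3 x^{2} \sqrt{x^{4} + x^{2} + 6} + 24 \sqrt{x^{4} + x^{2} + 6}}, which equals f(x).
F(2) = - 5 \sqrt{26} \log{\left(\frac{34}{3} \right)}; F(0) = - 5 \sqrt{6} \log{\left(4 \right)}.
Integral = F(2) - F(0) = - 5 \sqrt{26} \log{\left(\frac{34}{3} \right)} + 5 \sqrt{6} \log{\left(4 \right)}.

Antiderivative: F(x) = - 5 \sqrt{x^{4} + x^{2} + 6} \log{\left(\frac{x^{4}}{3} + \frac{x^{2}}{2} + 4 \right)}; value = - 5 \sqrt{26} \log{\left(\frac{34}{3} \right)} + 5 \sqrt{6} \log{\left(4 \right)}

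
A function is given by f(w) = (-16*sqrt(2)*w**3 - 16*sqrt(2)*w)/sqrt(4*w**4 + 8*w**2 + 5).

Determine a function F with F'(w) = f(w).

The substitution u = 2*w**4 + 4*w**2 + 5/2 works: f is exactly (dF/du)*(du/dw) for that inner function.
Check: d/dw[-2*sqrt(2)*sqrt(4*w**4 + 8*w**2 + 5)] = (-16*sqrt(2)*w**3 - 16*sqrt(2)*w)/sqrt(4*w**4 + 8*w**2 + 5) = f(w).

An antiderivative is F(w) = -2*sqrt(2)*sqrt(4*w**4 + 8*w**2 + 5).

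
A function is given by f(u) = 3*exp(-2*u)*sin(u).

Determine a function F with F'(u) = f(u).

Since d/du undoes antidifferentiation here, F'(u) = f(u) is required of F(u).
Check: d/du[(-6*sin(u) - 3*cos(u))*exp(-2*u)/5] = 3*exp(-2*u)*sin(u) = f(u).

An antiderivative is F(u) = (-6*sin(u) - 3*cos(u))*exp(-2*u)/5.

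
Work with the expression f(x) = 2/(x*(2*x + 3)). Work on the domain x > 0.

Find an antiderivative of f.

An antiderivative is F(x) = 2*log(x)/3 - 2*log(x + 3/2)/3.

Factor the denominator (x*(2*x + 3)) and decompose: f = -4/(3*(2*x + 3)) + 2/(3*x); each piece integrates to a log, atan, or power term.
Check: d/dx[2*log(x)/3 - 2*log(x + 3/2)/3] = 2/(2*x**2 + 3*x), which equals f(x).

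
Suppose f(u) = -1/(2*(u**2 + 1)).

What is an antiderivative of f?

An antiderivative F(u) passes only if d/du[F] lands on f(u) exactly.
Check: d/du[-atan(u)/2] = -1/(2*u**2 + 2), which equals f(u).

An antiderivative is F(u) = -atan(u)/2.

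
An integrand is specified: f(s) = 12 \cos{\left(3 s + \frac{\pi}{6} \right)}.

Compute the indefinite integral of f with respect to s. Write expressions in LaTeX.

F(s) = 4 \sin{\left(3 s + \frac{\pi}{6} \right)} + C

A first test for any F(s): its s-derivative must equal f(s) identically.
Check: d/ds[4 \sin{\left(3 s + \frac{\pi}{6} \right)}] = 12 \cos{\left(3 s + \frac{\pi}{6} \right)} = f(s).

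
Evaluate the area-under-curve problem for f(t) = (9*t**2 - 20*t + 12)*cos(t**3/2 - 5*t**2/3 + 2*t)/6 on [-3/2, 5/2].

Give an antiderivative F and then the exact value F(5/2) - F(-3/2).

Antiderivative: F(t) = sin(t**3/2 - 5*t**2/3 + 2*t); value = sin(115/48) + sin(135/16)

f matches the chain-rule pattern g'(h)*h' with inner function h(t) = t**3/2 - 5*t**2/3 + 2*t; substituting u = h(t) collapses the integral.
F(t) = sin(t**3/2 - 5*t**2/3 + 2*t) is an antiderivative of f.
Check: d/dt[sin(t**3/2 - 5*t**2/3 + 2*t)] = 3*t**2*cos(t**3/2 - 5*t**2/3 + 2*t)/2 - 10*t*cos(t**3/2 - 5*t**2/3 + 2*t)/3 + 2*cos(t**3/2 - 5*t**2/3 + 2*t), which equals f(t).
F(5/2) = sin(115/48); F(-3/2) = -sin(135/16).
Integral = F(5/2) - F(-3/2) = sin(115/48) + sin(135/16).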